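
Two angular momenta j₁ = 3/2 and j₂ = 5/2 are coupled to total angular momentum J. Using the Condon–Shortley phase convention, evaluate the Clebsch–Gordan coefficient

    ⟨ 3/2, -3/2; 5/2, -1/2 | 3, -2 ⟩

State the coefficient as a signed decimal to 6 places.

-0.707107

triangle: 1!·2!·4!/8! = 48/40320
(j±m)!: 0!·3!·2!·3!·1!·5! = 8640
prefactor² = (2J+1)·Δ·N² = 72
  k=1: −1/(1!·0!·2!·1!·0!·3!) = -1/12
Σ = -1/12  ⇒  CG² = 72·(-1/12)² = 1/2
CG = −√(1/2) = -0.707107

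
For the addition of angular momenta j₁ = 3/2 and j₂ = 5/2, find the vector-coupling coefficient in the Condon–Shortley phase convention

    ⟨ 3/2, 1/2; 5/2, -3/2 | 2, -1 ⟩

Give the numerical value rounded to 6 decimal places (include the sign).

√[5·2!1!3!/7! · 2!1!1!4!1!3!] = √(24/7)
  +(−1)^0/∏(0,2,1,1,0,2)! = 1/4  (running 1/4)
  +(−1)^1/∏(1,1,0,0,1,3)! = -1/6  (running 1/12)
⟨..|..⟩ = √(24/7)·(1/12) = +0.154303

+√(1/42) = +0.154303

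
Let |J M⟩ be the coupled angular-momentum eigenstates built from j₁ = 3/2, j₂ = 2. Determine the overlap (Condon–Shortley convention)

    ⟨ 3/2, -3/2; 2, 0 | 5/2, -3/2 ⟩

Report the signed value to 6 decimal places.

−√(18/35) ≈ -0.717137

triangle: 1!×2!×3!/7! = 12/5040
(j±m)!: 0!×3!×2!×2!×1!×4! = 576
prefactor² = (2J+1)×Δ×N² = 288/35
  k=1: −1/(1!×0!×2!×1!×0!×2!) = -1/4
Σ = -1/4  ⇒  CG² = 288/35×(-1/4)² = 18/35
CG = −√(18/35) = -0.717137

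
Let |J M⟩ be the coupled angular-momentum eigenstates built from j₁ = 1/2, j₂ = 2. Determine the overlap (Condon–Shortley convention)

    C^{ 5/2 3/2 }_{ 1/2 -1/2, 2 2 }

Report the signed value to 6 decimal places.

+0.447214  (= +√(1/5))

√[6·0!1!4!/6! · 0!1!4!0!4!1!] = √(576/5)
  +(−1)^0/∏(0,0,1,4,0,0)! = 1/24  (running 1/24)
⟨..|..⟩ = √(576/5)·(1/24) = +0.447214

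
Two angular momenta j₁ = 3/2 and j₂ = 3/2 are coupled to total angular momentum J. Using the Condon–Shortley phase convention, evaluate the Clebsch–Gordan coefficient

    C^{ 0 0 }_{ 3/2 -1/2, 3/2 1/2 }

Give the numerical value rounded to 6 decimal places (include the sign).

j₁+j₂−J=3  J+j₁−j₂=0  J−j₁+j₂=0  j₁+j₂+J+1=4
(j₁±m₁, j₂±m₂, J±M) = (1,2,2,1,0,0)
P² = 1
sum k=2..2:
  [2] +1/2 = 1/2
S = 1/2
C² = P²·S² = 1/4 ; C = +0.500000

+√(1/4) ≈ +0.500000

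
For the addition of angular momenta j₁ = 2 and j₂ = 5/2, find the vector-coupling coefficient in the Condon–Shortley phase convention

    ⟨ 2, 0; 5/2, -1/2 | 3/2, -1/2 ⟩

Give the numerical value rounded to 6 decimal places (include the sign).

triangle: 3!·1!·2!/7! = 12/5040
(j±m)!: 2!·2!·2!·3!·1!·2! = 96
prefactor² = (2J+1)·Δ·N² = 32/35
  k=1: −1/(1!·2!·1!·1!·0!·1!) = -1/2
  k=2: +1/(2!·1!·0!·0!·1!·2!) = 1/4
Σ = -1/4  ⇒  CG² = 32/35·(-1/4)² = 2/35
CG = −√(2/35) = -0.239046

-0.239046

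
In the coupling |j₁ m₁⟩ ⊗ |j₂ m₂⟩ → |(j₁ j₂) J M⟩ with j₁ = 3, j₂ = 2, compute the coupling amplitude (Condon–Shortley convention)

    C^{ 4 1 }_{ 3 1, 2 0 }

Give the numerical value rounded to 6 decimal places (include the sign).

j₁+j₂−J=1  J+j₁−j₂=5  J−j₁+j₂=3  j₁+j₂+J+1=10
(j₁±m₁, j₂±m₂, J±M) = (4,2,2,2,5,3)
P² = 1728/7
sum k=0..1:
  [0] +1/24 = 1/24
  [1] −1/48 = -1/48
S = 1/48
C² = P²·S² = 3/28 ; C = +0.327327

+√(3/28) = +0.327327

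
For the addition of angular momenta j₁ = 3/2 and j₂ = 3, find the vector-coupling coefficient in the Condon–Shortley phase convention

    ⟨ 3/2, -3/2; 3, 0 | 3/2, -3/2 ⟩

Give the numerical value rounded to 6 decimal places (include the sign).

triangle: 3!*0!*3!/7! = 36/5040
(j±m)!: 0!*3!*3!*3!*0!*3! = 1296
prefactor² = (2J+1)*Δ*N² = 1296/35
  k=3: −1/(3!*0!*0!*0!*0!*3!) = -1/36
Σ = -1/36  ⇒  CG² = 1296/35*(-1/36)² = 1/35
CG = −√(1/35) = -0.169031

−√(1/35) ≈ -0.169031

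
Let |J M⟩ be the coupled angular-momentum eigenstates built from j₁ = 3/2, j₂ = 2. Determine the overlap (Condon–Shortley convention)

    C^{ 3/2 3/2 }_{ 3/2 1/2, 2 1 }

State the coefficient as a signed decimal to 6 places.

j₁+j₂−J=2  J+j₁−j₂=1  J−j₁+j₂=2  j₁+j₂+J+1=6
(j₁±m₁, j₂±m₂, J±M) = (2,1,3,1,3,0)
P² = 8/5
sum k=1..1:
  [1] −1/2 = -1/2
S = -1/2
C² = P²·S² = 2/5 ; C = -0.632456

−√(2/5) ≈ -0.632456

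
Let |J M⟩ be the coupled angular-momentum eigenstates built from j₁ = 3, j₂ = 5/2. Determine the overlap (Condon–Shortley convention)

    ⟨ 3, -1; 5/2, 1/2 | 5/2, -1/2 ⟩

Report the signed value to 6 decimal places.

+√(8/35) = +0.478091

triangle: 3!*3!*2!/9! = 72/362880
(j±m)!: 2!*4!*3!*2!*2!*3! = 6912
prefactor² = (2J+1)*Δ*N² = 288/35
  k=1: −1/(1!*2!*3!*2!*0!*0!) = -1/24
  k=2: +1/(2!*1!*2!*1!*1!*1!) = 1/4
  k=3: −1/(3!*0!*1!*0!*2!*2!) = -1/24
Σ = 1/6  ⇒  CG² = 288/35*1/6² = 8/35
CG = +√(8/35) = +0.478091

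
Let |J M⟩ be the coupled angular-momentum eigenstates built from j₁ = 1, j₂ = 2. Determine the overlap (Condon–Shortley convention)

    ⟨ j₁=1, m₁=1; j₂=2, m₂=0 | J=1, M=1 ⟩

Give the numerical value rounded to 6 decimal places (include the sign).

j₁+j₂−J=2  J+j₁−j₂=0  J−j₁+j₂=2  j₁+j₂+J+1=5
(j₁±m₁, j₂±m₂, J±M) = (2,0,2,2,2,0)
P² = 8/5
sum k=0..0:
  [0] +1/4 = 1/4
S = 1/4
C² = P²·S² = 1/10 ; C = +0.316228

+√(1/10) = +0.316228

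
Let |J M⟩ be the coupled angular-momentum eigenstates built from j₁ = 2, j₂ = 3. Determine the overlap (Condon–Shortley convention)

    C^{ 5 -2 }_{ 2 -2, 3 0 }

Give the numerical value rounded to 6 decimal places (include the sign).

+0.408248

j₁+j₂−J=0  J+j₁−j₂=4  J−j₁+j₂=6  j₁+j₂+J+1=11
(j₁±m₁, j₂±m₂, J±M) = (0,4,3,3,3,7)
P² = 124416
sum k=0..0:
  [0] +1/864 = 1/864
S = 1/864
C² = P²·S² = 1/6 ; C = +0.408248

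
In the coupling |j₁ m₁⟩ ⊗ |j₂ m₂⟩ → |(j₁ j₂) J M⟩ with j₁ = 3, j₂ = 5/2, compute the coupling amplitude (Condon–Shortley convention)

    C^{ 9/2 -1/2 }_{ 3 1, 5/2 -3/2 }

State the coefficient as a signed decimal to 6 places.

+√(35/99) ≈ +0.594588

√[10·1!5!4!/11! · 4!2!1!4!4!5!] = √(184320/77)
  +(−1)^0/∏(0,1,2,1,3,3)! = 1/72  (running 1/72)
  +(−1)^1/∏(1,0,1,0,4,4)! = -1/576  (running 7/576)
⟨..|..⟩ = √(184320/77)·(7/576) = +0.594588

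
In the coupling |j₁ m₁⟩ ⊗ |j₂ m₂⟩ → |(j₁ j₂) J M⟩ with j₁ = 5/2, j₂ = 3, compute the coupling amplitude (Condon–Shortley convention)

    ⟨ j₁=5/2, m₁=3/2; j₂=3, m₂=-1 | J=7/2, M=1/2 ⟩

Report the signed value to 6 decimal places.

+0.356348  (= +√(8/63))

triangle: 2!*3!*4!/10! = 288/3628800
(j±m)!: 4!*1!*2!*4!*4!*3! = 165888
prefactor² = (2J+1)*Δ*N² = 18432/175
  k=0: +1/(0!*2!*1!*2!*2!*2!) = 1/16
  k=1: −1/(1!*1!*0!*1!*3!*3!) = -1/36
Σ = 5/144  ⇒  CG² = 18432/175*5/144² = 8/63
CG = +√(8/63) = +0.356348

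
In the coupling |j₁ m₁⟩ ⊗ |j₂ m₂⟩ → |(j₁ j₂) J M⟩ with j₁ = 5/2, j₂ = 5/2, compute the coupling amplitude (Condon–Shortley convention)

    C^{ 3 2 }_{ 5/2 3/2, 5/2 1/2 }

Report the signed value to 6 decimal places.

-0.288675  (= −√(1/12))

triangle: 2!·3!·3!/9! = 72/362880
(j±m)!: 4!·1!·3!·2!·5!·1! = 34560
prefactor² = (2J+1)·Δ·N² = 48
  k=0: +1/(0!·2!·1!·3!·2!·0!) = 1/24
  k=1: −1/(1!·1!·0!·2!·3!·1!) = -1/12
Σ = -1/24  ⇒  CG² = 48·(-1/24)² = 1/12
CG = −√(1/12) = -0.288675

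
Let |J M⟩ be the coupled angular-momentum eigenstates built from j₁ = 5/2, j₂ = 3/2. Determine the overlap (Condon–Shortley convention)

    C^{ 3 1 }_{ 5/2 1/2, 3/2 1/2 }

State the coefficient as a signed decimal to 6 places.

j₁+j₂−J=1  J+j₁−j₂=4  J−j₁+j₂=2  j₁+j₂+J+1=8
(j₁±m₁, j₂±m₂, J±M) = (3,2,2,1,4,2)
P² = 48/5
sum k=0..1:
  [0] +1/8 = 1/8
  [1] −1/6 = -1/6
S = -1/24
C² = P²·S² = 1/60 ; C = -0.129099

−√(1/60) ≈ -0.129099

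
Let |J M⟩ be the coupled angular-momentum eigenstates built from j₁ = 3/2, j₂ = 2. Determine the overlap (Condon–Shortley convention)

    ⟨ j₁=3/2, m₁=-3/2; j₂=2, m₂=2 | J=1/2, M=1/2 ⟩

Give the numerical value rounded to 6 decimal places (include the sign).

j₁+j₂−J=3  J+j₁−j₂=0  J−j₁+j₂=1  j₁+j₂+J+1=5
(j₁±m₁, j₂±m₂, J±M) = (0,3,4,0,1,0)
P² = 72/5
sum k=3..3:
  [3] −1/6 = -1/6
S = -1/6
C² = P²·S² = 2/5 ; C = -0.632456

-0.632456  (= −√(2/5))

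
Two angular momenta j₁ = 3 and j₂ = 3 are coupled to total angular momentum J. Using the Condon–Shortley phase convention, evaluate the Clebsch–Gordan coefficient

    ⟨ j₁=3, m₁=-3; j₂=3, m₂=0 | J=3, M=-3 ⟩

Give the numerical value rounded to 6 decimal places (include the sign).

triangle: 3!×3!×3!/10! = 216/3628800
(j±m)!: 0!×6!×3!×3!×0!×6! = 18662400
prefactor² = (2J+1)×Δ×N² = 7776
  k=3: −1/(3!×0!×3!×0!×0!×3!) = -1/216
Σ = -1/216  ⇒  CG² = 7776×(-1/216)² = 1/6
CG = −√(1/6) = -0.408248

-0.408248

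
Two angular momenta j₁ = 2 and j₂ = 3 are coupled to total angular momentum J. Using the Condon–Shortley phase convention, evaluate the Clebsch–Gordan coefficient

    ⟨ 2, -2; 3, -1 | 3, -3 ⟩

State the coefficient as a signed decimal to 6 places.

triangle: 2!·2!·4!/9! = 96/362880
(j±m)!: 0!·4!·2!·4!·0!·6! = 829440
prefactor² = (2J+1)·Δ·N² = 1536
  k=2: +1/(2!·0!·2!·0!·0!·4!) = 1/96
Σ = 1/96  ⇒  CG² = 1536·1/96² = 1/6
CG = +√(1/6) = +0.408248

+√(1/6) ≈ +0.408248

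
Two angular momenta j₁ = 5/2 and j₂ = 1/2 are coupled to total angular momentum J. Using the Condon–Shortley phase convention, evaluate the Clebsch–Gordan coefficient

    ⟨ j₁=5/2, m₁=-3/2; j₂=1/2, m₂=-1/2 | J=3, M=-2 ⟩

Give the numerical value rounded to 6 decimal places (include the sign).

+√(5/6) ≈ +0.912871

triangle: 0!·5!·1!/7! = 120/5040
(j±m)!: 1!·4!·0!·1!·1!·5! = 2880
prefactor² = (2J+1)·Δ·N² = 480
  k=0: +1/(0!·0!·4!·0!·1!·1!) = 1/24
Σ = 1/24  ⇒  CG² = 480·1/24² = 5/6
CG = +√(5/6) = +0.912871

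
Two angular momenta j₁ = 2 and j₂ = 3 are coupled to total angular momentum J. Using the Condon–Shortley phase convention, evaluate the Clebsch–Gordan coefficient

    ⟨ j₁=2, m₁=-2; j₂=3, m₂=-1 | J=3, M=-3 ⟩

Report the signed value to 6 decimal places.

√[7·2!2!4!/9! · 0!4!2!4!0!6!] = √(1536)
  +(−1)^2/∏(2,0,2,0,0,4)! = 1/96  (running 1/96)
⟨..|..⟩ = √(1536)·(1/96) = +0.408248

+√(1/6) = +0.408248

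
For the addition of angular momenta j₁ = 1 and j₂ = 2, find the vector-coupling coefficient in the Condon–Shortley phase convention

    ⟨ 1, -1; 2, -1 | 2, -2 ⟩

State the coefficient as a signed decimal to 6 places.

√[5·1!1!3!/6! · 0!2!1!3!0!4!] = √(12)
  +(−1)^1/∏(1,0,1,0,0,3)! = -1/6  (running -1/6)
⟨..|..⟩ = √(12)·(-1/6) = -0.577350

-0.577350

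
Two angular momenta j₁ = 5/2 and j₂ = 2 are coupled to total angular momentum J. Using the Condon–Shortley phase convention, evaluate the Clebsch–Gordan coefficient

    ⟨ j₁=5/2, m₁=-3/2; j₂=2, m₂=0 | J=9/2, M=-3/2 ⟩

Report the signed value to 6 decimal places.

+√(5/14) ≈ +0.597614

j₁+j₂−J=0  J+j₁−j₂=5  J−j₁+j₂=4  j₁+j₂+J+1=10
(j₁±m₁, j₂±m₂, J±M) = (1,4,2,2,3,6)
P² = 23040/7
sum k=0..0:
  [0] +1/96 = 1/96
S = 1/96
C² = P²·S² = 5/14 ; C = +0.597614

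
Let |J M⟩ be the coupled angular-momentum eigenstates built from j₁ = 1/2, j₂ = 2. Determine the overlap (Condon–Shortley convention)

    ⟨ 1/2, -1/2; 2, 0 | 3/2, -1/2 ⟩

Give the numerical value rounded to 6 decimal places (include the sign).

−√(2/5) = -0.632456

triangle: 1!*0!*3!/5! = 6/120
(j±m)!: 0!*1!*2!*2!*1!*2! = 8
prefactor² = (2J+1)*Δ*N² = 8/5
  k=1: −1/(1!*0!*0!*1!*0!*2!) = -1/2
Σ = -1/2  ⇒  CG² = 8/5*(-1/2)² = 2/5
CG = −√(2/5) = -0.632456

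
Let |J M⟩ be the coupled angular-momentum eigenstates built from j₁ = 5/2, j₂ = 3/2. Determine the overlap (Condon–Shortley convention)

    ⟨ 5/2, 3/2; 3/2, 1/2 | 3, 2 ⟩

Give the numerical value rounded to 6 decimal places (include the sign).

√[7·1!4!2!/8! · 4!1!2!1!5!1!] = √(48)
  +(−1)^0/∏(0,1,1,2,3,0)! = 1/12  (running 1/12)
  +(−1)^1/∏(1,0,0,1,4,1)! = -1/24  (running 1/24)
⟨..|..⟩ = √(48)·(1/24) = +0.288675

+0.288675  (= +√(1/12))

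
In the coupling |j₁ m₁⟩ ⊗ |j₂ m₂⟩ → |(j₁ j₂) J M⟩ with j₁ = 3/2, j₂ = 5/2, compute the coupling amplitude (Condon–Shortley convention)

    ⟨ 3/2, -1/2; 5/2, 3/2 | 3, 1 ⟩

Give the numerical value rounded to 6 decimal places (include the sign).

−√(49/120) = -0.639010

√[7·1!2!4!/8! · 1!2!4!1!4!2!] = √(96/5)
  +(−1)^0/∏(0,1,2,4,0,0)! = 1/48  (running 1/48)
  +(−1)^1/∏(1,0,1,3,1,1)! = -1/6  (running -7/48)
⟨..|..⟩ = √(96/5)·(-7/48) = -0.639010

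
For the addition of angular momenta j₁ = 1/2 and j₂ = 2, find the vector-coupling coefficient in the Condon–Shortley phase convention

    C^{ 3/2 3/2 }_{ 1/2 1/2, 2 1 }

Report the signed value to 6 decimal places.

+0.447214

j₁+j₂−J=1  J+j₁−j₂=0  J−j₁+j₂=3  j₁+j₂+J+1=5
(j₁±m₁, j₂±m₂, J±M) = (1,0,3,1,3,0)
P² = 36/5
sum k=0..0:
  [0] +1/6 = 1/6
S = 1/6
C² = P²·S² = 1/5 ; C = +0.447214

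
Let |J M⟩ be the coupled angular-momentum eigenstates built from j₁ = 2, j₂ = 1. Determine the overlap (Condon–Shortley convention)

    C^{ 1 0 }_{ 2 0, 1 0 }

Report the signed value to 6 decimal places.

√[3·2!2!0!/5! · 2!2!1!1!1!1!] = √(2/5)
  +(−1)^1/∏(1,1,1,0,1,0)! = -1  (running -1)
⟨..|..⟩ = √(2/5)·(-1) = -0.632456

−√(2/5) = -0.632456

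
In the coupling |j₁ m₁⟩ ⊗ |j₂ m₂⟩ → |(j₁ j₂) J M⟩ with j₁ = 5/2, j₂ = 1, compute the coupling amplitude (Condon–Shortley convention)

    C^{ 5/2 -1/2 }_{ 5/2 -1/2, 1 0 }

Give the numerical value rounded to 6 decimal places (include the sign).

-0.169031

j₁+j₂−J=1  J+j₁−j₂=4  J−j₁+j₂=1  j₁+j₂+J+1=7
(j₁±m₁, j₂±m₂, J±M) = (2,3,1,1,2,3)
P² = 144/35
sum k=0..1:
  [0] +1/6 = 1/6
  [1] −1/4 = -1/4
S = -1/12
C² = P²·S² = 1/35 ; C = -0.169031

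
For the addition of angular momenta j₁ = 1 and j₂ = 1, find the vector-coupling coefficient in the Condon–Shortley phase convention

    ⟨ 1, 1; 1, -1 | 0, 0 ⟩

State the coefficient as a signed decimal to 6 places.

triangle: 2!×0!×0!/3! = 2/6
(j±m)!: 2!×0!×0!×2!×0!×0! = 4
prefactor² = (2J+1)×Δ×N² = 4/3
  k=0: +1/(0!×2!×0!×0!×0!×0!) = 1/2
Σ = 1/2  ⇒  CG² = 4/3×1/2² = 1/3
CG = +√(1/3) = +0.577350

+√(1/3) = +0.577350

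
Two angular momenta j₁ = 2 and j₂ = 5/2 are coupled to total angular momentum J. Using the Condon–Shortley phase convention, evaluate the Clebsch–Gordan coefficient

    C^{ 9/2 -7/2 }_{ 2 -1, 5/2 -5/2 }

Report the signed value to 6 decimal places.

triangle: 0!×4!×5!/10! = 2880/3628800
(j±m)!: 1!×3!×0!×5!×1!×8! = 29030400
prefactor² = (2J+1)×Δ×N² = 230400
  k=0: +1/(0!×0!×3!×0!×1!×5!) = 1/720
Σ = 1/720  ⇒  CG² = 230400×1/720² = 4/9
CG = +√(4/9) = +0.666667

+√(4/9) ≈ +0.666667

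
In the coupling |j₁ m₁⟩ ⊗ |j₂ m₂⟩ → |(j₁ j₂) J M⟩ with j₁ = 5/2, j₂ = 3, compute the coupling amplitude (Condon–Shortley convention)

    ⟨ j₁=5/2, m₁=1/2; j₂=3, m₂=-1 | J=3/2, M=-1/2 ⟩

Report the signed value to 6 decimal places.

-0.097590

√[4·4!1!2!/8! · 3!2!2!4!1!2!] = √(192/35)
  +(−1)^1/∏(1,3,1,1,0,1)! = -1/6  (running -1/6)
  +(−1)^2/∏(2,2,0,0,1,2)! = 1/8  (running -1/24)
⟨..|..⟩ = √(192/35)·(-1/24) = -0.097590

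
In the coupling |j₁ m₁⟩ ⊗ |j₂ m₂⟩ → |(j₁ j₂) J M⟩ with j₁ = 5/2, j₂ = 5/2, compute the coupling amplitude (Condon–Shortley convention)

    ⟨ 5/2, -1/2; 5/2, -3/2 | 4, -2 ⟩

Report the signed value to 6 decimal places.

√[9·1!4!4!/10! · 2!3!1!4!2!6!] = √(20736/35)
  +(−1)^0/∏(0,1,3,1,1,3)! = 1/36  (running 1/36)
  +(−1)^1/∏(1,0,2,0,2,4)! = -1/96  (running 5/288)
⟨..|..⟩ = √(20736/35)·(5/288) = +0.422577

+0.422577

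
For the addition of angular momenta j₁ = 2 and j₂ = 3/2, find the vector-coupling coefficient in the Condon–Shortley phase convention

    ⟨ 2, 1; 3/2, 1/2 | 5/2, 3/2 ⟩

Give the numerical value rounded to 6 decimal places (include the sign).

triangle: 1!·3!·2!/7! = 12/5040
(j±m)!: 3!·1!·2!·1!·4!·1! = 288
prefactor² = (2J+1)·Δ·N² = 144/35
  k=0: +1/(0!·1!·1!·2!·2!·0!) = 1/4
  k=1: −1/(1!·0!·0!·1!·3!·1!) = -1/6
Σ = 1/12  ⇒  CG² = 144/35·1/12² = 1/35
CG = +√(1/35) = +0.169031

+√(1/35) ≈ +0.169031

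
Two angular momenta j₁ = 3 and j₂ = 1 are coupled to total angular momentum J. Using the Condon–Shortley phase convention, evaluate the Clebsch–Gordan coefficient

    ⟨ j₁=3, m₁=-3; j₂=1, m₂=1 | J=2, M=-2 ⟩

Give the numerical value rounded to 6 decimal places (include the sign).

j₁+j₂−J=2  J+j₁−j₂=4  J−j₁+j₂=0  j₁+j₂+J+1=7
(j₁±m₁, j₂±m₂, J±M) = (0,6,2,0,0,4)
P² = 11520/7
sum k=2..2:
  [2] +1/48 = 1/48
S = 1/48
C² = P²·S² = 5/7 ; C = +0.845154

+0.845154  (= +√(5/7))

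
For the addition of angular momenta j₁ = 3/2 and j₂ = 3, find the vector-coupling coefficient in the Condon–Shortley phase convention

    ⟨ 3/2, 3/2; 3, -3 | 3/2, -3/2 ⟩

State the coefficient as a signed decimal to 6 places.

triangle: 3!·0!·3!/7! = 36/5040
(j±m)!: 3!·0!·0!·6!·0!·3! = 25920
prefactor² = (2J+1)·Δ·N² = 5184/7
  k=0: +1/(0!·3!·0!·0!·0!·3!) = 1/36
Σ = 1/36  ⇒  CG² = 5184/7·1/36² = 4/7
CG = +√(4/7) = +0.755929

+0.755929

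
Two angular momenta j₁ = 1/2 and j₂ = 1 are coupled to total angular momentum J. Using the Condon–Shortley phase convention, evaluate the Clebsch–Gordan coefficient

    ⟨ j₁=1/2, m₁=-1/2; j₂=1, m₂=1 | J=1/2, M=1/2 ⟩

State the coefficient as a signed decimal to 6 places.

triangle: 1!×0!×1!/3! = 1/6
(j±m)!: 0!×1!×2!×0!×1!×0! = 2
prefactor² = (2J+1)×Δ×N² = 2/3
  k=1: −1/(1!×0!×0!×1!×0!×0!) = -1
Σ = -1  ⇒  CG² = 2/3×(-1)² = 2/3
CG = −√(2/3) = -0.816497

−√(2/3) ≈ -0.816497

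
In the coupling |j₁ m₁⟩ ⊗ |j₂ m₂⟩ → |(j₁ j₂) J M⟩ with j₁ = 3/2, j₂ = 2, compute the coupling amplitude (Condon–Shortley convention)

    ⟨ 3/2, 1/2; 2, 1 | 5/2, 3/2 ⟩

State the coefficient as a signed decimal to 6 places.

triangle: 1!·2!·3!/7! = 12/5040
(j±m)!: 2!·1!·3!·1!·4!·1! = 288
prefactor² = (2J+1)·Δ·N² = 144/35
  k=0: +1/(0!·1!·1!·3!·1!·0!) = 1/6
  k=1: −1/(1!·0!·0!·2!·2!·1!) = -1/4
Σ = -1/12  ⇒  CG² = 144/35·(-1/12)² = 1/35
CG = −√(1/35) = -0.169031

−√(1/35) = -0.169031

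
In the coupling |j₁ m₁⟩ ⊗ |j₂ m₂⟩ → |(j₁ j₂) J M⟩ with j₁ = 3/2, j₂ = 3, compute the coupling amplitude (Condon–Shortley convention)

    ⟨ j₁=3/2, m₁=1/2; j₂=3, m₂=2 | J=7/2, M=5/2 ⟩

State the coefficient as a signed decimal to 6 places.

-0.377964

triangle: 1!·2!·5!/9! = 240/362880
(j±m)!: 2!·1!·5!·1!·6!·1! = 172800
prefactor² = (2J+1)·Δ·N² = 6400/7
  k=0: +1/(0!·1!·1!·5!·1!·0!) = 1/120
  k=1: −1/(1!·0!·0!·4!·2!·1!) = -1/48
Σ = -1/80  ⇒  CG² = 6400/7·(-1/80)² = 1/7
CG = −√(1/7) = -0.377964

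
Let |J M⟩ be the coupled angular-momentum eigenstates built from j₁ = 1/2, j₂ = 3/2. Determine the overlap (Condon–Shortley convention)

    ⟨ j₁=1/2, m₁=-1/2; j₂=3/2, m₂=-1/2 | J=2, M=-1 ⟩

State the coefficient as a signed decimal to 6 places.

√[5·0!1!3!/5! · 0!1!1!2!1!3!] = √(3)
  +(−1)^0/∏(0,0,1,1,0,2)! = 1/2  (running 1/2)
⟨..|..⟩ = √(3)·(1/2) = +0.866025

+√(3/4) = +0.866025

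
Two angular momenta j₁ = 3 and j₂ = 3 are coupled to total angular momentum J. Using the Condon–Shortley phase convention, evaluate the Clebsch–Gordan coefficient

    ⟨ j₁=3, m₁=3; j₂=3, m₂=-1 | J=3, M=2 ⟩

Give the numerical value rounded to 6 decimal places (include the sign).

+√(1/3) ≈ +0.577350

j₁+j₂−J=3  J+j₁−j₂=3  J−j₁+j₂=3  j₁+j₂+J+1=10
(j₁±m₁, j₂±m₂, J±M) = (6,0,2,4,5,1)
P² = 1728
sum k=0..0:
  [0] +1/72 = 1/72
S = 1/72
C² = P²·S² = 1/3 ; C = +0.577350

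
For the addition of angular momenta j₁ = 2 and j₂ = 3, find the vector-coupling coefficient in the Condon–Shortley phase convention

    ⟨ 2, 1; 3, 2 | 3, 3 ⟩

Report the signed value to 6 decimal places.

-0.645497

√[7·2!2!4!/9! · 3!1!5!1!6!0!] = √(960)
  +(−1)^1/∏(1,1,0,4,2,0)! = -1/48  (running -1/48)
⟨..|..⟩ = √(960)·(-1/48) = -0.645497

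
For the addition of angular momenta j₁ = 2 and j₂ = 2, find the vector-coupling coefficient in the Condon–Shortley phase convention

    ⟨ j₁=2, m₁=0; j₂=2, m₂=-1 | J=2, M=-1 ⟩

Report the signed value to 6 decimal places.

j₁+j₂−J=2  J+j₁−j₂=2  J−j₁+j₂=2  j₁+j₂+J+1=7
(j₁±m₁, j₂±m₂, J±M) = (2,2,1,3,1,3)
P² = 8/7
sum k=0..1:
  [0] +1/4 = 1/4
  [1] −1/2 = -1/2
S = -1/4
C² = P²·S² = 1/14 ; C = -0.267261

−√(1/14) = -0.267261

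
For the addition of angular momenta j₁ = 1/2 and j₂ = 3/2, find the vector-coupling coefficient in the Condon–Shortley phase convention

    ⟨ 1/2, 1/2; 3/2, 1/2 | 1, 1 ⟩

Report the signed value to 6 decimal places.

triangle: 1!*0!*2!/4! = 2/24
(j±m)!: 1!*0!*2!*1!*2!*0! = 4
prefactor² = (2J+1)*Δ*N² = 1
  k=0: +1/(0!*1!*0!*2!*0!*0!) = 1/2
Σ = 1/2  ⇒  CG² = 1*1/2² = 1/4
CG = +√(1/4) = +0.500000

+0.500000  (= +√(1/4))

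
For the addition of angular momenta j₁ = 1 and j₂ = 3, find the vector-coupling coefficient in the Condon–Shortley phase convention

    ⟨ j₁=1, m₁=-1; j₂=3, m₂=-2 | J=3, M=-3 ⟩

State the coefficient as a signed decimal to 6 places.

j₁+j₂−J=1  J+j₁−j₂=1  J−j₁+j₂=5  j₁+j₂+J+1=8
(j₁±m₁, j₂±m₂, J±M) = (0,2,1,5,0,6)
P² = 3600
sum k=1..1:
  [1] −1/120 = -1/120
S = -1/120
C² = P²·S² = 1/4 ; C = -0.500000

-0.500000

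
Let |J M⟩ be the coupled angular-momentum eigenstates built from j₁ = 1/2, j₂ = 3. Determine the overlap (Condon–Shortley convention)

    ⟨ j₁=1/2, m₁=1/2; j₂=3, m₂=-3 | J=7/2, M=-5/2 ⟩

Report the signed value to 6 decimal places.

triangle: 0!·1!·6!/8! = 720/40320
(j±m)!: 1!·0!·0!·6!·1!·6! = 518400
prefactor² = (2J+1)·Δ·N² = 518400/7
  k=0: +1/(0!·0!·0!·0!·1!·6!) = 1/720
Σ = 1/720  ⇒  CG² = 518400/7·1/720² = 1/7
CG = +√(1/7) = +0.377964

+√(1/7) = +0.377964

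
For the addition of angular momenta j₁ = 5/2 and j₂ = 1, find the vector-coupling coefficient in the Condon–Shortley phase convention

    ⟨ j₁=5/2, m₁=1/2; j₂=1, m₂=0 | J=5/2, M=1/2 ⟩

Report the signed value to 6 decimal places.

+√(1/35) = +0.169031

j₁+j₂−J=1  J+j₁−j₂=4  J−j₁+j₂=1  j₁+j₂+J+1=7
(j₁±m₁, j₂±m₂, J±M) = (3,2,1,1,3,2)
P² = 144/35
sum k=0..1:
  [0] +1/4 = 1/4
  [1] −1/6 = -1/6
S = 1/12
C² = P²·S² = 1/35 ; C = +0.169031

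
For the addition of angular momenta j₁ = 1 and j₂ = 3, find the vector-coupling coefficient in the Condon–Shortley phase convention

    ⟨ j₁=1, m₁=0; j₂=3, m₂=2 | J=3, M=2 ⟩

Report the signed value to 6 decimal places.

j₁+j₂−J=1  J+j₁−j₂=1  J−j₁+j₂=5  j₁+j₂+J+1=8
(j₁±m₁, j₂±m₂, J±M) = (1,1,5,1,5,1)
P² = 300
sum k=0..1:
  [0] +1/120 = 1/120
  [1] −1/24 = -1/24
S = -1/30
C² = P²·S² = 1/3 ; C = -0.577350

-0.577350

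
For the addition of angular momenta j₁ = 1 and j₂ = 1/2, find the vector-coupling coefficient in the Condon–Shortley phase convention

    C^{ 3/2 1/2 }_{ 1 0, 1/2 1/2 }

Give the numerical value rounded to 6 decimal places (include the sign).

triangle: 0!*2!*1!/4! = 2/24
(j±m)!: 1!*1!*1!*0!*2!*1! = 2
prefactor² = (2J+1)*Δ*N² = 2/3
  k=0: +1/(0!*0!*1!*1!*1!*0!) = 1
Σ = 1  ⇒  CG² = 2/3*1² = 2/3
CG = +√(2/3) = +0.816497

+√(2/3) ≈ +0.816497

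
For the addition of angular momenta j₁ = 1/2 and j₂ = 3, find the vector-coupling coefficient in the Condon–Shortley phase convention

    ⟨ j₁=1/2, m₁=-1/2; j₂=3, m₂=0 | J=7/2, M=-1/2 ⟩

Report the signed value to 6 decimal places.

+0.755929

j₁+j₂−J=0  J+j₁−j₂=1  J−j₁+j₂=6  j₁+j₂+J+1=8
(j₁±m₁, j₂±m₂, J±M) = (0,1,3,3,3,4)
P² = 5184/7
sum k=0..0:
  [0] +1/36 = 1/36
S = 1/36
C² = P²·S² = 4/7 ; C = +0.755929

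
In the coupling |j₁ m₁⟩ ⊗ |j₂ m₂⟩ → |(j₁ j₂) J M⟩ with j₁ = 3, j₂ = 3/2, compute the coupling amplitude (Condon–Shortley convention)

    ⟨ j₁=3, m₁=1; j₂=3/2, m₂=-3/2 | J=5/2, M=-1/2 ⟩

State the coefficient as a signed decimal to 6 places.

+0.621059  (= +√(27/70))

j₁+j₂−J=2  J+j₁−j₂=4  J−j₁+j₂=1  j₁+j₂+J+1=8
(j₁±m₁, j₂±m₂, J±M) = (4,2,0,3,2,3)
P² = 864/35
sum k=0..0:
  [0] +1/8 = 1/8
S = 1/8
C² = P²·S² = 27/70 ; C = +0.621059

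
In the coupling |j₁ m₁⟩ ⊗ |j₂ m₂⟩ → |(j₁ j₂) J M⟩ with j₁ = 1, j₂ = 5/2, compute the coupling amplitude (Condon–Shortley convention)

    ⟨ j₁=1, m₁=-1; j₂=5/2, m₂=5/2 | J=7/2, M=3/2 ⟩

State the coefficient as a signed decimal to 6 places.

j₁+j₂−J=0  J+j₁−j₂=2  J−j₁+j₂=5  j₁+j₂+J+1=8
(j₁±m₁, j₂±m₂, J±M) = (0,2,5,0,5,2)
P² = 19200/7
sum k=0..0:
  [0] +1/240 = 1/240
S = 1/240
C² = P²·S² = 1/21 ; C = +0.218218

+√(1/21) = +0.218218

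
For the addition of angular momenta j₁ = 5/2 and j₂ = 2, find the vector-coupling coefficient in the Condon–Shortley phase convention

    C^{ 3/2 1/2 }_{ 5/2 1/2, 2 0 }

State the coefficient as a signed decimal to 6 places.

√[4·3!2!1!/7! · 3!2!2!2!2!1!] = √(32/35)
  +(−1)^1/∏(1,2,1,1,1,0)! = -1/2  (running -1/2)
  +(−1)^2/∏(2,1,0,0,2,1)! = 1/4  (running -1/4)
⟨..|..⟩ = √(32/35)·(-1/4) = -0.239046

−√(2/35) = -0.239046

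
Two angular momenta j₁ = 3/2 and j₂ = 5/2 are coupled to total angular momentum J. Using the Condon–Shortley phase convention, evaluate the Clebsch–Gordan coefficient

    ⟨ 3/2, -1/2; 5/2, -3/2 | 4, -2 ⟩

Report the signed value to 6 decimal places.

+√(15/28) = +0.731925

j₁+j₂−J=0  J+j₁−j₂=3  J−j₁+j₂=5  j₁+j₂+J+1=9
(j₁±m₁, j₂±m₂, J±M) = (1,2,1,4,2,6)
P² = 8640/7
sum k=0..0:
  [0] +1/48 = 1/48
S = 1/48
C² = P²·S² = 15/28 ; C = +0.731925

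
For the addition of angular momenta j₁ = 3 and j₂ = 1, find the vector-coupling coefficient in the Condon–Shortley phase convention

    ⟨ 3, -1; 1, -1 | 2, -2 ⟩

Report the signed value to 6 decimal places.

√[5·2!4!0!/7! · 2!4!0!2!0!4!] = √(768/7)
  +(−1)^0/∏(0,2,4,0,0,0)! = 1/48  (running 1/48)
⟨..|..⟩ = √(768/7)·(1/48) = +0.218218

+√(1/21) ≈ +0.218218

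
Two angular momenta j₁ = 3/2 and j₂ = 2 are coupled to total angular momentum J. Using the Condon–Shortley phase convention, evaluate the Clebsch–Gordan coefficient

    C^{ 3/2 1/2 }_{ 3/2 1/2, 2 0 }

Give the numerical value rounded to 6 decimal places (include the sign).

√[4·2!1!2!/6! · 2!1!2!2!2!1!] = √(16/45)
  +(−1)^0/∏(0,2,1,2,0,0)! = 1/4  (running 1/4)
  +(−1)^1/∏(1,1,0,1,1,1)! = -1  (running -3/4)
⟨..|..⟩ = √(16/45)·(-3/4) = -0.447214

-0.447214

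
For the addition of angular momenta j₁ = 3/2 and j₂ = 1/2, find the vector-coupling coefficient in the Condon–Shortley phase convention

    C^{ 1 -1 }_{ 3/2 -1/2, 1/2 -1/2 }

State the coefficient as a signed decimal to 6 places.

+0.500000  (= +√(1/4))

√[3·1!2!0!/4! · 1!2!0!1!0!2!] = √(1)
  +(−1)^0/∏(0,1,2,0,0,0)! = 1/2  (running 1/2)
⟨..|..⟩ = √(1)·(1/2) = +0.500000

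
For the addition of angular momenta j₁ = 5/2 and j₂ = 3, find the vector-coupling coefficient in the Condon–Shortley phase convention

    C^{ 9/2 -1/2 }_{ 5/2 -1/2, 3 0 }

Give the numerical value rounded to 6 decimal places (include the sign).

−√(10/231) ≈ -0.208063

j₁+j₂−J=1  J+j₁−j₂=4  J−j₁+j₂=5  j₁+j₂+J+1=11
(j₁±m₁, j₂±m₂, J±M) = (2,3,3,3,4,5)
P² = 69120/77
sum k=0..1:
  [0] +1/72 = 1/72
  [1] −1/48 = -1/48
S = -1/144
C² = P²·S² = 10/231 ; C = -0.208063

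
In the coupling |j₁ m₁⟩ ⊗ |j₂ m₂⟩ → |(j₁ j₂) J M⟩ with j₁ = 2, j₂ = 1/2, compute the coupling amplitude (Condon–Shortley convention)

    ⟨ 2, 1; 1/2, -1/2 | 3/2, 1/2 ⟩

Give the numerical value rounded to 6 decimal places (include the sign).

+√(3/5) = +0.774597

j₁+j₂−J=1  J+j₁−j₂=3  J−j₁+j₂=0  j₁+j₂+J+1=5
(j₁±m₁, j₂±m₂, J±M) = (3,1,0,1,2,1)
P² = 12/5
sum k=0..0:
  [0] +1/2 = 1/2
S = 1/2
C² = P²·S² = 3/5 ; C = +0.774597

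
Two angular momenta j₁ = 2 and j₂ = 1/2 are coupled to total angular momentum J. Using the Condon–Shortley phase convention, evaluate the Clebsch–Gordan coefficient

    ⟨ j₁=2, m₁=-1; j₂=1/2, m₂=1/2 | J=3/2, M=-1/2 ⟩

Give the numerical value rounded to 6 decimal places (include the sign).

-0.774597

√[4·1!3!0!/5! · 1!3!1!0!1!2!] = √(12/5)
  +(−1)^1/∏(1,0,2,0,1,0)! = -1/2  (running -1/2)
⟨..|..⟩ = √(12/5)·(-1/2) = -0.774597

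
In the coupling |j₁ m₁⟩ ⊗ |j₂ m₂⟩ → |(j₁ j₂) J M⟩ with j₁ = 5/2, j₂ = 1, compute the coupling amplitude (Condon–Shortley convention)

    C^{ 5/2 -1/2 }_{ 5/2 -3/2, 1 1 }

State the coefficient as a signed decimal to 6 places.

√[6·1!4!1!/7! · 1!4!2!0!2!3!] = √(576/35)
  +(−1)^1/∏(1,0,3,1,1,0)! = -1/6  (running -1/6)
⟨..|..⟩ = √(576/35)·(-1/6) = -0.676123

-0.676123  (= −√(16/35))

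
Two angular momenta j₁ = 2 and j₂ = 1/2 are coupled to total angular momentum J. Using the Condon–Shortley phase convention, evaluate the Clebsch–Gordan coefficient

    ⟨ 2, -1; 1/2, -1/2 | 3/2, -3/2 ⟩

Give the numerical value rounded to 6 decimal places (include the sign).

j₁+j₂−J=1  J+j₁−j₂=3  J−j₁+j₂=0  j₁+j₂+J+1=5
(j₁±m₁, j₂±m₂, J±M) = (1,3,0,1,0,3)
P² = 36/5
sum k=0..0:
  [0] +1/6 = 1/6
S = 1/6
C² = P²·S² = 1/5 ; C = +0.447214

+0.447214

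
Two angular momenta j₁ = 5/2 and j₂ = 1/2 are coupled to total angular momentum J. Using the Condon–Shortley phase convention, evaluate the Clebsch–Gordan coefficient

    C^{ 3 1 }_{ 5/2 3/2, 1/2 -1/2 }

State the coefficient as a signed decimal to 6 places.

j₁+j₂−J=0  J+j₁−j₂=5  J−j₁+j₂=1  j₁+j₂+J+1=7
(j₁±m₁, j₂±m₂, J±M) = (4,1,0,1,4,2)
P² = 192
sum k=0..0:
  [0] +1/24 = 1/24
S = 1/24
C² = P²·S² = 1/3 ; C = +0.577350

+0.577350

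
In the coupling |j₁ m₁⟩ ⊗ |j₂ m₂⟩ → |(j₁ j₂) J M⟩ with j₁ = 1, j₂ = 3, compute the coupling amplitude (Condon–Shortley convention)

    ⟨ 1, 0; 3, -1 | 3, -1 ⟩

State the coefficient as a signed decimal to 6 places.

triangle: 1!×1!×5!/8! = 120/40320
(j±m)!: 1!×1!×2!×4!×2!×4! = 2304
prefactor² = (2J+1)×Δ×N² = 48
  k=0: +1/(0!×1!×1!×2!×0!×3!) = 1/12
  k=1: −1/(1!×0!×0!×1!×1!×4!) = -1/24
Σ = 1/24  ⇒  CG² = 48×1/24² = 1/12
CG = +√(1/12) = +0.288675

+0.288675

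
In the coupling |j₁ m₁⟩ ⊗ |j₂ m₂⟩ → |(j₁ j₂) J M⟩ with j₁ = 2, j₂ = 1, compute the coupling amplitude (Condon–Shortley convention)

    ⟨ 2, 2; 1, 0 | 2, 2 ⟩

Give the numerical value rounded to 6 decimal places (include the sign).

+0.816497  (= +√(2/3))

j₁+j₂−J=1  J+j₁−j₂=3  J−j₁+j₂=1  j₁+j₂+J+1=6
(j₁±m₁, j₂±m₂, J±M) = (4,0,1,1,4,0)
P² = 24
sum k=0..0:
  [0] +1/6 = 1/6
S = 1/6
C² = P²·S² = 2/3 ; C = +0.816497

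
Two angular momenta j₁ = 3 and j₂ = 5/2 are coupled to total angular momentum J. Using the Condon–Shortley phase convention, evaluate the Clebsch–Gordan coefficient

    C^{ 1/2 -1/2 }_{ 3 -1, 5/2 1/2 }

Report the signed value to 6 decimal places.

j₁+j₂−J=5  J+j₁−j₂=1  J−j₁+j₂=0  j₁+j₂+J+1=7
(j₁±m₁, j₂±m₂, J±M) = (2,4,3,2,0,1)
P² = 192/7
sum k=3..3:
  [3] −1/12 = -1/12
S = -1/12
C² = P²·S² = 4/21 ; C = -0.436436

−√(4/21) ≈ -0.436436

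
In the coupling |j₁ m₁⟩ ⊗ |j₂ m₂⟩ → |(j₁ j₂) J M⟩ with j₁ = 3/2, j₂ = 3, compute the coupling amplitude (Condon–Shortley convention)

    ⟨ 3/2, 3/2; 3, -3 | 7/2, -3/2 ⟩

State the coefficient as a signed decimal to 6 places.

√[8·1!2!5!/9! · 3!0!0!6!2!5!] = √(38400/7)
  +(−1)^0/∏(0,1,0,0,2,5)! = 1/240  (running 1/240)
⟨..|..⟩ = √(38400/7)·(1/240) = +0.308607

+√(2/21) ≈ +0.308607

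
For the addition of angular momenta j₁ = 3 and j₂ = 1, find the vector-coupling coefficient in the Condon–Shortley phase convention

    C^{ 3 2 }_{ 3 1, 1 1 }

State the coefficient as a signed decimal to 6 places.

-0.645497  (= −√(5/12))

triangle: 1!·5!·1!/8! = 120/40320
(j±m)!: 4!·2!·2!·0!·5!·1! = 11520
prefactor² = (2J+1)·Δ·N² = 240
  k=1: −1/(1!·0!·1!·1!·4!·0!) = -1/24
Σ = -1/24  ⇒  CG² = 240·(-1/24)² = 5/12
CG = −√(5/12) = -0.645497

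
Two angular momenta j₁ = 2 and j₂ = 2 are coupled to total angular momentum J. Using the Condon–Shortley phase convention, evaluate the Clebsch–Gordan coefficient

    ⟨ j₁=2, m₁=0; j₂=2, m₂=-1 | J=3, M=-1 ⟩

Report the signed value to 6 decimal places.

+0.447214  (= +√(1/5))

triangle: 1!·3!·3!/8! = 36/40320
(j±m)!: 2!·2!·1!·3!·2!·4! = 1152
prefactor² = (2J+1)·Δ·N² = 36/5
  k=0: +1/(0!·1!·2!·1!·1!·2!) = 1/4
  k=1: −1/(1!·0!·1!·0!·2!·3!) = -1/12
Σ = 1/6  ⇒  CG² = 36/5·1/6² = 1/5
CG = +√(1/5) = +0.447214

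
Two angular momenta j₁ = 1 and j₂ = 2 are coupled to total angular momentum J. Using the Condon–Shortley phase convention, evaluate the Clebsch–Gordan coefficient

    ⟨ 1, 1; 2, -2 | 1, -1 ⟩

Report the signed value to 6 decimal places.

+0.774597

j₁+j₂−J=2  J+j₁−j₂=0  J−j₁+j₂=2  j₁+j₂+J+1=5
(j₁±m₁, j₂±m₂, J±M) = (2,0,0,4,0,2)
P² = 48/5
sum k=0..0:
  [0] +1/4 = 1/4
S = 1/4
C² = P²·S² = 3/5 ; C = +0.774597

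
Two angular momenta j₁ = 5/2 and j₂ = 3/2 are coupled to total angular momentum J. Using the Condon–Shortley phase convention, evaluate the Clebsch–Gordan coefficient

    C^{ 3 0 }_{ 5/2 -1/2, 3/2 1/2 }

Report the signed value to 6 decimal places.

−√(1/5) ≈ -0.447214

√[7·1!4!2!/8! · 2!3!2!1!3!3!] = √(36/5)
  +(−1)^0/∏(0,1,3,2,1,0)! = 1/12  (running 1/12)
  +(−1)^1/∏(1,0,2,1,2,1)! = -1/4  (running -1/6)
⟨..|..⟩ = √(36/5)·(-1/6) = -0.447214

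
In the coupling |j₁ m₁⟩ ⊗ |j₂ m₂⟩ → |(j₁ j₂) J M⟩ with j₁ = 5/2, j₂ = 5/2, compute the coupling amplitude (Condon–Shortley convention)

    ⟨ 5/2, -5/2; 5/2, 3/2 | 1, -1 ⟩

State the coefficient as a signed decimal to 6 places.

+0.377964  (= +√(1/7))

j₁+j₂−J=4  J+j₁−j₂=1  J−j₁+j₂=1  j₁+j₂+J+1=7
(j₁±m₁, j₂±m₂, J±M) = (0,5,4,1,0,2)
P² = 576/7
sum k=4..4:
  [4] +1/24 = 1/24
S = 1/24
C² = P²·S² = 1/7 ; C = +0.377964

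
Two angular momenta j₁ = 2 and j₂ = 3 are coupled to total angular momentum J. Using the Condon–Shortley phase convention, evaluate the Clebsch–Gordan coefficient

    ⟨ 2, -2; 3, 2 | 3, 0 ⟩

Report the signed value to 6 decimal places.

j₁+j₂−J=2  J+j₁−j₂=2  J−j₁+j₂=4  j₁+j₂+J+1=9
(j₁±m₁, j₂±m₂, J±M) = (0,4,5,1,3,3)
P² = 192
sum k=2..2:
  [2] +1/24 = 1/24
S = 1/24
C² = P²·S² = 1/3 ; C = +0.577350

+0.577350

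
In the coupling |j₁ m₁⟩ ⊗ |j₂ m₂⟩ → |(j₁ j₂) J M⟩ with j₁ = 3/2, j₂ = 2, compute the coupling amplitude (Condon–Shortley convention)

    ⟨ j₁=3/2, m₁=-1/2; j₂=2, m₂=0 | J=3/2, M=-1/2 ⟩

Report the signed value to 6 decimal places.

−√(1/5) ≈ -0.447214

j₁+j₂−J=2  J+j₁−j₂=1  J−j₁+j₂=2  j₁+j₂+J+1=6
(j₁±m₁, j₂±m₂, J±M) = (1,2,2,2,1,2)
P² = 16/45
sum k=1..2:
  [1] −1/1 = -1
  [2] +1/4 = 1/4
S = -3/4
C² = P²·S² = 1/5 ; C = -0.447214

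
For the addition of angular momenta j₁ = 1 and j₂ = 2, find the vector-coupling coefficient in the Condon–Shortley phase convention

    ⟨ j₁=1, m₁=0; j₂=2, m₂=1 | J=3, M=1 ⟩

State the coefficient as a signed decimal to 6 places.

j₁+j₂−J=0  J+j₁−j₂=2  J−j₁+j₂=4  j₁+j₂+J+1=7
(j₁±m₁, j₂±m₂, J±M) = (1,1,3,1,4,2)
P² = 96/5
sum k=0..0:
  [0] +1/6 = 1/6
S = 1/6
C² = P²·S² = 8/15 ; C = +0.730297

+√(8/15) ≈ +0.730297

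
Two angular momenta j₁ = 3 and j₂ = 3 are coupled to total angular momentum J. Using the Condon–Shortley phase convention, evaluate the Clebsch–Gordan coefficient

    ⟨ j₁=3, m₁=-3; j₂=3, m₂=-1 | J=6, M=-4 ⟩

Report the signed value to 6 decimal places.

j₁+j₂−J=0  J+j₁−j₂=6  J−j₁+j₂=6  j₁+j₂+J+1=13
(j₁±m₁, j₂±m₂, J±M) = (0,6,2,4,2,10)
P² = 2985984000/11
sum k=0..0:
  [0] +1/34560 = 1/34560
S = 1/34560
C² = P²·S² = 5/22 ; C = +0.476731

+√(5/22) ≈ +0.476731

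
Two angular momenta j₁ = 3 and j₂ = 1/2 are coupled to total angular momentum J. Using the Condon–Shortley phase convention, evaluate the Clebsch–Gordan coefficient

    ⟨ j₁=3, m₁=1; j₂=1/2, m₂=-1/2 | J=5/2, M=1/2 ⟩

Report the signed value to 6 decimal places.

j₁+j₂−J=1  J+j₁−j₂=5  J−j₁+j₂=0  j₁+j₂+J+1=7
(j₁±m₁, j₂±m₂, J±M) = (4,2,0,1,3,2)
P² = 576/7
sum k=0..0:
  [0] +1/12 = 1/12
S = 1/12
C² = P²·S² = 4/7 ; C = +0.755929

+√(4/7) ≈ +0.755929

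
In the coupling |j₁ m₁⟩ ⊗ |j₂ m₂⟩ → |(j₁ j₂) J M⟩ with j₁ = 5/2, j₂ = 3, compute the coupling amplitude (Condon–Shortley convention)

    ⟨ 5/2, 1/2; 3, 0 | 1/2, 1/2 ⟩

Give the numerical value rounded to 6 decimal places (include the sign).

+√(1/7) = +0.377964

√[2·5!0!1!/7! · 3!2!3!3!1!0!] = √(144/7)
  +(−1)^2/∏(2,3,0,1,0,0)! = 1/12  (running 1/12)
⟨..|..⟩ = √(144/7)·(1/12) = +0.377964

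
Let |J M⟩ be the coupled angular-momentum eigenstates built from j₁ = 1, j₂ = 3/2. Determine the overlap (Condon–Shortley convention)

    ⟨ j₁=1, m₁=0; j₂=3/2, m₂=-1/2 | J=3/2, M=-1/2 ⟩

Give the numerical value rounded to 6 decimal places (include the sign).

+0.258199  (= +√(1/15))

j₁+j₂−J=1  J+j₁−j₂=1  J−j₁+j₂=2  j₁+j₂+J+1=5
(j₁±m₁, j₂±m₂, J±M) = (1,1,1,2,1,2)
P² = 4/15
sum k=0..1:
  [0] +1/1 = 1
  [1] −1/2 = -1/2
S = 1/2
C² = P²·S² = 1/15 ; C = +0.258199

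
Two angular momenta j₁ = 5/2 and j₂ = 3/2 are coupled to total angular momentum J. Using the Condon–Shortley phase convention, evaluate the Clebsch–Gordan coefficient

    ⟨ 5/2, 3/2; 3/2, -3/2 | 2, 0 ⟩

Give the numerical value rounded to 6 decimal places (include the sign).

j₁+j₂−J=2  J+j₁−j₂=3  J−j₁+j₂=1  j₁+j₂+J+1=7
(j₁±m₁, j₂±m₂, J±M) = (4,1,0,3,2,2)
P² = 48/7
sum k=0..0:
  [0] +1/4 = 1/4
S = 1/4
C² = P²·S² = 3/7 ; C = +0.654654

+0.654654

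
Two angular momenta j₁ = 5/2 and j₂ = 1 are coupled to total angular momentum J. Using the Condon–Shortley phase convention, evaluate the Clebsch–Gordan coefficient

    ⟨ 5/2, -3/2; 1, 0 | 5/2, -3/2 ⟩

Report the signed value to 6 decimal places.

triangle: 1!×4!×1!/7! = 24/5040
(j±m)!: 1!×4!×1!×1!×1!×4! = 576
prefactor² = (2J+1)×Δ×N² = 576/35
  k=0: +1/(0!×1!×4!×1!×0!×0!) = 1/24
  k=1: −1/(1!×0!×3!×0!×1!×1!) = -1/6
Σ = -1/8  ⇒  CG² = 576/35×(-1/8)² = 9/35
CG = −√(9/35) = -0.507093

−√(9/35) = -0.507093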